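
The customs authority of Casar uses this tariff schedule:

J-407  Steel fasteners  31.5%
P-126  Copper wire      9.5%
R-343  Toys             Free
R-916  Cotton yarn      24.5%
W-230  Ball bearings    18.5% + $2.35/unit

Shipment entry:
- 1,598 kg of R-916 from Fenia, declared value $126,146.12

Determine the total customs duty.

$30,905.80

Line 1 (R-916, Fenia, 1,598 kg, $126,146.12):
Base rate for R-916 is 24.5%.
Duty = $126,146.12 × 24.5% = $30,905.80.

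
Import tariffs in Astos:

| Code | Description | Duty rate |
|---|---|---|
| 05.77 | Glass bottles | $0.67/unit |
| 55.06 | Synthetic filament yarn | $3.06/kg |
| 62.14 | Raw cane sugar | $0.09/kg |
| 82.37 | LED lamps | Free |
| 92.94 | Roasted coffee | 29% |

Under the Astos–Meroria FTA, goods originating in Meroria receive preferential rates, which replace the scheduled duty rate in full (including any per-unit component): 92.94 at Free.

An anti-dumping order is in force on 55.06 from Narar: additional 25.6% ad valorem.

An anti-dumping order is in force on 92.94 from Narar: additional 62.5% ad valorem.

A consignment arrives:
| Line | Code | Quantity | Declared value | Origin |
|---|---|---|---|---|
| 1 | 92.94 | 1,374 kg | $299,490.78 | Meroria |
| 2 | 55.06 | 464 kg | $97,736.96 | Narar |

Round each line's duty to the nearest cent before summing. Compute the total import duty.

Line 1 (92.94, Meroria, 1,374 kg, $299,490.78):
Base rate for 92.94 is 29%.
Origin Meroria qualifies under the Astos–Meroria agreement and 92.94 is covered: preferential rate Free applies instead.
The additional-duty order on 92.94 targets Narar, not Meroria; it does not apply.
Duty = $299,490.78 × 0% = $0.00.
Line 2 (55.06, Narar, 464 kg, $97,736.96):
Base rate for 55.06 is $3.06/kg.
Additional duty on 55.06 from Narar: +25.6% ad valorem. Applied ad valorem rate = 25.6%.
Duty = $97,736.96 × 25.6% + 464 × $3.06 = $26,440.50.
Total = $0.00 + $26,440.50 = $26,440.50.

$26,440.50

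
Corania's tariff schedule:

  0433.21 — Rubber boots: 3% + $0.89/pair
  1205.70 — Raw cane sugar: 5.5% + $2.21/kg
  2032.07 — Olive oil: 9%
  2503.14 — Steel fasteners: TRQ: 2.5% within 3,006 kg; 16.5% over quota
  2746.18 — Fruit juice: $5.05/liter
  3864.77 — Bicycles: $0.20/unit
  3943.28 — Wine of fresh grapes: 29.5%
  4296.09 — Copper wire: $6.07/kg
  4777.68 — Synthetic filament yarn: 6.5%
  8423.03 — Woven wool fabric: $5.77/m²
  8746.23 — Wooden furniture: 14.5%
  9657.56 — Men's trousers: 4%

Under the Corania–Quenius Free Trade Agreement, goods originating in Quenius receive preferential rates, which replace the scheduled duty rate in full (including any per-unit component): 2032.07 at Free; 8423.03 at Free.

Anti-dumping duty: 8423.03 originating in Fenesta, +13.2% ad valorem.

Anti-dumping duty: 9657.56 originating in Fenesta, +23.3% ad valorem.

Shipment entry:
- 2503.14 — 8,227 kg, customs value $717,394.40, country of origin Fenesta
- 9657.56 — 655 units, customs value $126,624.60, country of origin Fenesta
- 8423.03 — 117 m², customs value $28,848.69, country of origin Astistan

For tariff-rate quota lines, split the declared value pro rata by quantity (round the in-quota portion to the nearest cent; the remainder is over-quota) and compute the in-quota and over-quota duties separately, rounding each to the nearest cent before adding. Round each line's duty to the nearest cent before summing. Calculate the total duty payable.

Line 1 (2503.14, Fenesta, 8,227 kg, $717,394.40):
Code 2503.14 is under a tariff-rate quota (threshold 3,006 kg). In-quota: 3,006 kg at 2.5%; over-quota: 5,221 kg at 16.5%.
Pro-rata value split: in-quota = $717,394.40 × 3,006/8,227 = $262,123.20; over-quota = $717,394.40 − $262,123.20 = $455,271.20.
In-quota duty = $262,123.20 × 2.5% = $6,553.08. Over-quota duty = $455,271.20 × 16.5% = $75,119.75.
Line duty = $6,553.08 + $75,119.75 = $81,672.83.
Line 2 (9657.56, Fenesta, 655 units, $126,624.60):
Base rate for 9657.56 is 4%.
Additional duty on 9657.56 from Fenesta: +23.3%. Applied ad valorem rate: 4% + 23.3% = 27.3%.
Duty = $126,624.60 × 27.3% = $34,568.52.
Line 3 (8423.03, Astistan, 117 m², $28,848.69):
Base rate for 8423.03 is $5.77/m².
8423.03 has an FTA preferential rate, but origin Astistan is not Quenius; base rate stands.
The additional-duty order on 8423.03 targets Fenesta, not Astistan; it does not apply.
Duty = 117 × $5.77 = $675.09.
Total = $81,672.83 + $34,568.52 + $675.09 = $116,916.44.

$116,916.44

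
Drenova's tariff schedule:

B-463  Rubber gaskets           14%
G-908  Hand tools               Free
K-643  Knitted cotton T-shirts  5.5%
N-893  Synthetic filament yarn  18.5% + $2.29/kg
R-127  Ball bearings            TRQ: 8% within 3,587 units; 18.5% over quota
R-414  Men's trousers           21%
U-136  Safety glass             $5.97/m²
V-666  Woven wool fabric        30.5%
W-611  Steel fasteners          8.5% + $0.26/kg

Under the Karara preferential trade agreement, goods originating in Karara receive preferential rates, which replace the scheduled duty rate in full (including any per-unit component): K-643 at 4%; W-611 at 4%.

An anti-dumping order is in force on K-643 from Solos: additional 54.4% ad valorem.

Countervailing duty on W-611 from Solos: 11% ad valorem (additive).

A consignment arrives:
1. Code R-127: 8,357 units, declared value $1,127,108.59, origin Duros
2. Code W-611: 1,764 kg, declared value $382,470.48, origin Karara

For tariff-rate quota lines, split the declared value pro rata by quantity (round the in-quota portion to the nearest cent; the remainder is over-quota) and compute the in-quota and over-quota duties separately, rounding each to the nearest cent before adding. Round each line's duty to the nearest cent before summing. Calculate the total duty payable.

$173,017.15

Line 1 (R-127, Duros, 8,357 units, $1,127,108.59):
Code R-127 is under a tariff-rate quota (threshold 3,587 units). In-quota: 3,587 units at 8%; over-quota: 4,770 units at 18.5%.
Pro-rata value split: in-quota = $1,127,108.59 × 3,587/8,357 = $483,778.69; over-quota = $1,127,108.59 − $483,778.69 = $643,329.90.
In-quota duty = $483,778.69 × 8% = $38,702.30. Over-quota duty = $643,329.90 × 18.5% = $119,016.03.
Line duty = $38,702.30 + $119,016.03 = $157,718.33.
Line 2 (W-611, Karara, 1,764 kg, $382,470.48):
Base rate for W-611 is 8.5% + $0.26/kg.
Origin Karara qualifies under the Drenova–Karara agreement and W-611 is covered: preferential rate 4% applies instead.
The additional-duty order on W-611 targets Solos, not Karara; it does not apply.
Duty = $382,470.48 × 4% = $15,298.82.
Total = $157,718.33 + $15,298.82 = $173,017.15.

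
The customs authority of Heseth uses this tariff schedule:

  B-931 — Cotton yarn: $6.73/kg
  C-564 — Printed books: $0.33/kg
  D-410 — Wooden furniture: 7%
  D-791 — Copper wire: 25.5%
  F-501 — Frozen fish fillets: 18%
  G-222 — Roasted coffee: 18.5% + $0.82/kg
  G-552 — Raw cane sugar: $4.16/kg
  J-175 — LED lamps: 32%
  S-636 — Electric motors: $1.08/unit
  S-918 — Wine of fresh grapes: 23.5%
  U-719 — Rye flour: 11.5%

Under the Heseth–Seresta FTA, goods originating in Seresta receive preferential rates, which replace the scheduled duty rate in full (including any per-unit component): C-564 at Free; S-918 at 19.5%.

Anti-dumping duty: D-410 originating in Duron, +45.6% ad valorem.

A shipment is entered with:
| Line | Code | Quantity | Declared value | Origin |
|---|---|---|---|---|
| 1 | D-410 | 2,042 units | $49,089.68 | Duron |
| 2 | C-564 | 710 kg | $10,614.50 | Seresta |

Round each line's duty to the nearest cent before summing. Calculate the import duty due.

$25,821.17

Line 1 (D-410, Duron, 2,042 units, $49,089.68):
Base rate for D-410 is 7%.
Additional duty on D-410 from Duron: +45.6%. Applied ad valorem rate: 7% + 45.6% = 52.6%.
Duty = $49,089.68 × 52.6% = $25,821.17.
Line 2 (C-564, Seresta, 710 kg, $10,614.50):
Base rate for C-564 is $0.33/kg.
Origin Seresta qualifies under the Heseth–Seresta agreement and C-564 is covered: preferential rate Free applies instead.
Duty = $10,614.50 × 0% = $0.00.
Total = $25,821.17 + $0.00 = $25,821.17.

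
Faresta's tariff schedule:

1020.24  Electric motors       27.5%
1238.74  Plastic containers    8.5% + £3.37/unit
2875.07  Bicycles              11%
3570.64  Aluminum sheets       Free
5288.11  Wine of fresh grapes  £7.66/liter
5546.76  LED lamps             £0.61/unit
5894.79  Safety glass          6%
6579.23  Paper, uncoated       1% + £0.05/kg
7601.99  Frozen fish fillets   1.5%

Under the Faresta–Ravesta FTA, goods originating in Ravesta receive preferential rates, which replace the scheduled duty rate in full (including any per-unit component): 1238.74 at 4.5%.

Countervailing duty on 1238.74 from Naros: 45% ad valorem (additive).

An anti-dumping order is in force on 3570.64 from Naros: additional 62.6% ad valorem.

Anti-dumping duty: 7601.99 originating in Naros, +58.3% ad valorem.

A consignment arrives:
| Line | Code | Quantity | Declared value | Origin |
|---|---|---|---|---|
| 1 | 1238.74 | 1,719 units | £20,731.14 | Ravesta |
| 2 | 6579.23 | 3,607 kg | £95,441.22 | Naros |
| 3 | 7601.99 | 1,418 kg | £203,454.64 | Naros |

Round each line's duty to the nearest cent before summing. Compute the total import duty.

£123,733.53

Line 1 (1238.74, Ravesta, 1,719 units, £20,731.14):
Base rate for 1238.74 is 8.5% + £3.37/unit.
Origin Ravesta qualifies under the Faresta–Ravesta agreement and 1238.74 is covered: preferential rate 4.5% applies instead.
The additional-duty order on 1238.74 targets Naros, not Ravesta; it does not apply.
Duty = £20,731.14 × 4.5% = £932.90.
Line 2 (6579.23, Naros, 3,607 kg, £95,441.22):
Base rate for 6579.23 is 1% + £0.05/kg.
Duty = £95,441.22 × 1% + 3,607 × £0.05 = £1,134.76.
Line 3 (7601.99, Naros, 1,418 kg, £203,454.64):
Base rate for 7601.99 is 1.5%.
Additional duty on 7601.99 from Naros: +58.3%. Applied ad valorem rate: 1.5% + 58.3% = 59.8%.
Duty = £203,454.64 × 59.8% = £121,665.87.
Total = £932.90 + £1,134.76 + £121,665.87 = £123,733.53.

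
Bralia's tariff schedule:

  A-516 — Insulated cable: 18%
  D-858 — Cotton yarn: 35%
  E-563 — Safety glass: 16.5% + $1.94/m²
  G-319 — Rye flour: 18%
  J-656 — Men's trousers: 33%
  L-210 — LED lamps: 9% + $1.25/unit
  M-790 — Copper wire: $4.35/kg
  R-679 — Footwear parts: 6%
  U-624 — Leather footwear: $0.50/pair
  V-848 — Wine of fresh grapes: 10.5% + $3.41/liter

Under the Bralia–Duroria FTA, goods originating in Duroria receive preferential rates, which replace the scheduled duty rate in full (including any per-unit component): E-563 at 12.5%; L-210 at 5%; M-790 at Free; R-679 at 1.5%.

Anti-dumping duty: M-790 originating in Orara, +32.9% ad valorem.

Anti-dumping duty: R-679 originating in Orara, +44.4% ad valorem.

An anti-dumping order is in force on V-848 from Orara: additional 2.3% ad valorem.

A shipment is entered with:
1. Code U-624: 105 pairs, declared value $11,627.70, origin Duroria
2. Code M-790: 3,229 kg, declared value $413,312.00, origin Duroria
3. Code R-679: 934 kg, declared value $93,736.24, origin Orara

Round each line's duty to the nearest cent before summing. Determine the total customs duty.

Line 1 (U-624, Duroria, 105 pairs, $11,627.70):
Base rate for U-624 is $0.50/pair.
Origin Duroria is the FTA partner but U-624 is not on the preference list; base rate stands.
Duty = 105 × $0.50 = $52.50.
Line 2 (M-790, Duroria, 3,229 kg, $413,312.00):
Base rate for M-790 is $4.35/kg.
Origin Duroria qualifies under the Bralia–Duroria agreement and M-790 is covered: preferential rate Free applies instead.
The additional-duty order on M-790 targets Orara, not Duroria; it does not apply.
Duty = $413,312.00 × 0% = $0.00.
Line 3 (R-679, Orara, 934 kg, $93,736.24):
Base rate for R-679 is 6%.
R-679 has an FTA preferential rate, but origin Orara is not Duroria; base rate stands.
Additional duty on R-679 from Orara: +44.4%. Applied ad valorem rate: 6% + 44.4% = 50.4%.
Duty = $93,736.24 × 50.4% = $47,243.06.
Total = $52.50 + $0.00 + $47,243.06 = $47,295.56.

$47,295.56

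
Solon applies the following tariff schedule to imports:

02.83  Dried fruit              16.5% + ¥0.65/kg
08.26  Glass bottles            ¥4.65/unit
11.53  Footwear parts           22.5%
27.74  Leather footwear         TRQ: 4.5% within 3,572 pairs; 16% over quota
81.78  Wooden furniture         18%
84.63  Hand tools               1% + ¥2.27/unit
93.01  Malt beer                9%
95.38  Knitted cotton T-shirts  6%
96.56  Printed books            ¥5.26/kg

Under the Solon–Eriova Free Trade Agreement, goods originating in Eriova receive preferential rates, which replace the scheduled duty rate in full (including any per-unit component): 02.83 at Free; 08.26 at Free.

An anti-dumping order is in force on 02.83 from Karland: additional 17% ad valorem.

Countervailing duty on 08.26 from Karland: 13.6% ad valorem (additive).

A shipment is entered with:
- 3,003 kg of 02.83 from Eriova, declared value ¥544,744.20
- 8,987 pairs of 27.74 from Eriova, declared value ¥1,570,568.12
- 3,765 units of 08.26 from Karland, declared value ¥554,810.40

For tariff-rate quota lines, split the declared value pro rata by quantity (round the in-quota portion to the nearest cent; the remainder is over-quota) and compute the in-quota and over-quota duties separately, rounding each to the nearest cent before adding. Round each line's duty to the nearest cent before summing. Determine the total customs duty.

¥272,464.44

Line 1 (02.83, Eriova, 3,003 kg, ¥544,744.20):
Base rate for 02.83 is 16.5% + ¥0.65/kg.
Origin Eriova qualifies under the Solon–Eriova agreement and 02.83 is covered: preferential rate Free applies instead.
The additional-duty order on 02.83 targets Karland, not Eriova; it does not apply.
Duty = ¥544,744.20 × 0% = ¥0.00.
Line 2 (27.74, Eriova, 8,987 pairs, ¥1,570,568.12):
Code 27.74 is under a tariff-rate quota (threshold 3,572 pairs). In-quota: 3,572 pairs at 4.5%; over-quota: 5,415 pairs at 16%.
Pro-rata value split: in-quota = ¥1,570,568.12 × 3,572/8,987 = ¥624,242.72; over-quota = ¥1,570,568.12 − ¥624,242.72 = ¥946,325.40.
In-quota duty = ¥624,242.72 × 4.5% = ¥28,090.92. Over-quota duty = ¥946,325.40 × 16% = ¥151,412.06.
Line duty = ¥28,090.92 + ¥151,412.06 = ¥179,502.98.
Line 3 (08.26, Karland, 3,765 units, ¥554,810.40):
Base rate for 08.26 is ¥4.65/unit.
08.26 has an FTA preferential rate, but origin Karland is not Eriova; base rate stands.
Additional duty on 08.26 from Karland: +13.6% ad valorem. Applied ad valorem rate = 13.6%.
Duty = ¥554,810.40 × 13.6% + 3,765 × ¥4.65 = ¥92,961.46.
Total = ¥0.00 + ¥179,502.98 + ¥92,961.46 = ¥272,464.44.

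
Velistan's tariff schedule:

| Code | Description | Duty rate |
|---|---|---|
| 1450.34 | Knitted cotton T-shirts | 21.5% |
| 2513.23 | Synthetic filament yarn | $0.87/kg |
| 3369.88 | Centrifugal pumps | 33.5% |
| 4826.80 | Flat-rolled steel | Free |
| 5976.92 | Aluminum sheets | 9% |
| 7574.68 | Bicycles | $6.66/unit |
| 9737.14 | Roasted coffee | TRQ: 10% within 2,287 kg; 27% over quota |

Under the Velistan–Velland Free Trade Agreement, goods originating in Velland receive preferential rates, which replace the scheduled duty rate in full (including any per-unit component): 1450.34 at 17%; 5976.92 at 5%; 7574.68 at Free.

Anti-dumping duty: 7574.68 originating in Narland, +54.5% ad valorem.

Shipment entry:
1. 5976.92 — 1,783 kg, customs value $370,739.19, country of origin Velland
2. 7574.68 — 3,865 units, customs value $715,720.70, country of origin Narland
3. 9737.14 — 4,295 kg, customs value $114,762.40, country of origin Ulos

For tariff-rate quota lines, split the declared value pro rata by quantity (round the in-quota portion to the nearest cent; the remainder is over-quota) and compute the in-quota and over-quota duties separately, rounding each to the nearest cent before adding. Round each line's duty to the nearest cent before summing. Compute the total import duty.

Line 1 (5976.92, Velland, 1,783 kg, $370,739.19):
Base rate for 5976.92 is 9%.
Origin Velland qualifies under the Velistan–Velland agreement and 5976.92 is covered: preferential rate 5% applies instead.
Duty = $370,739.19 × 5% = $18,536.96.
Line 2 (7574.68, Narland, 3,865 units, $715,720.70):
Base rate for 7574.68 is $6.66/unit.
7574.68 has an FTA preferential rate, but origin Narland is not Velland; base rate stands.
Additional duty on 7574.68 from Narland: +54.5% ad valorem. Applied ad valorem rate = 54.5%.
Duty = $715,720.70 × 54.5% + 3,865 × $6.66 = $415,808.68.
Line 3 (9737.14, Ulos, 4,295 kg, $114,762.40):
Code 9737.14 is under a tariff-rate quota (threshold 2,287 kg). In-quota: 2,287 kg at 10%; over-quota: 2,008 kg at 27%.
Pro-rata value split: in-quota = $114,762.40 × 2,287/4,295 = $61,108.64; over-quota = $114,762.40 − $61,108.64 = $53,653.76.
In-quota duty = $61,108.64 × 10% = $6,110.86. Over-quota duty = $53,653.76 × 27% = $14,486.52.
Line duty = $6,110.86 + $14,486.52 = $20,597.38.
Total = $18,536.96 + $415,808.68 + $20,597.38 = $454,943.02.

$454,943.02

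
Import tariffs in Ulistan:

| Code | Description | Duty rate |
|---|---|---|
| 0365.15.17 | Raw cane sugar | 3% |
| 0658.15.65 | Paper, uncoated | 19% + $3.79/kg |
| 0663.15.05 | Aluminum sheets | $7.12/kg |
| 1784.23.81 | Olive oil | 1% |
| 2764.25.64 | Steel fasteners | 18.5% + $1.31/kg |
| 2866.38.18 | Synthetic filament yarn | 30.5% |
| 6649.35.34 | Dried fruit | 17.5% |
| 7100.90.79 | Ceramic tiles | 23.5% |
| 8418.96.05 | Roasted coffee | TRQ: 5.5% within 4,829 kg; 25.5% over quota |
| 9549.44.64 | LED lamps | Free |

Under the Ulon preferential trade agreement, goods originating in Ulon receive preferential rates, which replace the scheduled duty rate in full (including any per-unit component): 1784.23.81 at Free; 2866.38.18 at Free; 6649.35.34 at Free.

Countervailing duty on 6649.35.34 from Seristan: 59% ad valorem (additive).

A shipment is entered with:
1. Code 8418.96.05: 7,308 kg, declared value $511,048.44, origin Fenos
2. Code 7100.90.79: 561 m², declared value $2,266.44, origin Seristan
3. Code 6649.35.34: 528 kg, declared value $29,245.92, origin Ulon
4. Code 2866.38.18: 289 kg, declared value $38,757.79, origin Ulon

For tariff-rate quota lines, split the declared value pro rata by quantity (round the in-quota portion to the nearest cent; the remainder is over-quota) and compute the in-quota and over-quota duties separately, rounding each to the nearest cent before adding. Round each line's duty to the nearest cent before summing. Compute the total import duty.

Line 1 (8418.96.05, Fenos, 7,308 kg, $511,048.44):
Code 8418.96.05 is under a tariff-rate quota (threshold 4,829 kg). In-quota: 4,829 kg at 5.5%; over-quota: 2,479 kg at 25.5%.
Pro-rata value split: in-quota = $511,048.44 × 4,829/7,308 = $337,691.97; over-quota = $511,048.44 − $337,691.97 = $173,356.47.
In-quota duty = $337,691.97 × 5.5% = $18,573.06. Over-quota duty = $173,356.47 × 25.5% = $44,205.90.
Line duty = $18,573.06 + $44,205.90 = $62,778.96.
Line 2 (7100.90.79, Seristan, 561 m², $2,266.44):
Base rate for 7100.90.79 is 23.5%.
Duty = $2,266.44 × 23.5% = $532.61.
Line 3 (6649.35.34, Ulon, 528 kg, $29,245.92):
Base rate for 6649.35.34 is 17.5%.
Origin Ulon qualifies under the Ulistan–Ulon agreement and 6649.35.34 is covered: preferential rate Free applies instead.
The additional-duty order on 6649.35.34 targets Seristan, not Ulon; it does not apply.
Duty = $29,245.92 × 0% = $0.00.
Line 4 (2866.38.18, Ulon, 289 kg, $38,757.79):
Base rate for 2866.38.18 is 30.5%.
Origin Ulon qualifies under the Ulistan–Ulon agreement and 2866.38.18 is covered: preferential rate Free applies instead.
Duty = $38,757.79 × 0% = $0.00.
Total = $62,778.96 + $532.61 + $0.00 + $0.00 = $63,311.57.

$63,311.57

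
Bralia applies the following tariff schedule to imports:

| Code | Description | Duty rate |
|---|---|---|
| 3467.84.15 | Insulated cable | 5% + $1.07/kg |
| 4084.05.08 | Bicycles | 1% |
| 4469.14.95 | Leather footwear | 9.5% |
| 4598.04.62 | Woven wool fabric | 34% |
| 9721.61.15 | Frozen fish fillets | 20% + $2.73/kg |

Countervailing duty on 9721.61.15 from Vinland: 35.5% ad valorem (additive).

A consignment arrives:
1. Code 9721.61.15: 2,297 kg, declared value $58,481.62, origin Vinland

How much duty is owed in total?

$38,728.11

Line 1 (9721.61.15, Vinland, 2,297 kg, $58,481.62):
Base rate for 9721.61.15 is 20% + $2.73/kg.
Additional duty on 9721.61.15 from Vinland: +35.5%. Applied ad valorem rate: 20% + 35.5% = 55.5%.
Duty = $58,481.62 × 55.5% + 2,297 × $2.73 = $38,728.11.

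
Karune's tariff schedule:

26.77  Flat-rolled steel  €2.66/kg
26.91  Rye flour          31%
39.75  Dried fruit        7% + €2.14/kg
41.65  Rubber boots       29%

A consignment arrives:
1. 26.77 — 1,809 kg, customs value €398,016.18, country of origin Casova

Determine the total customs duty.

€4,811.94

Line 1 (26.77, Casova, 1,809 kg, €398,016.18):
Base rate for 26.77 is €2.66/kg.
Duty = 1,809 × €2.66 = €4,811.94.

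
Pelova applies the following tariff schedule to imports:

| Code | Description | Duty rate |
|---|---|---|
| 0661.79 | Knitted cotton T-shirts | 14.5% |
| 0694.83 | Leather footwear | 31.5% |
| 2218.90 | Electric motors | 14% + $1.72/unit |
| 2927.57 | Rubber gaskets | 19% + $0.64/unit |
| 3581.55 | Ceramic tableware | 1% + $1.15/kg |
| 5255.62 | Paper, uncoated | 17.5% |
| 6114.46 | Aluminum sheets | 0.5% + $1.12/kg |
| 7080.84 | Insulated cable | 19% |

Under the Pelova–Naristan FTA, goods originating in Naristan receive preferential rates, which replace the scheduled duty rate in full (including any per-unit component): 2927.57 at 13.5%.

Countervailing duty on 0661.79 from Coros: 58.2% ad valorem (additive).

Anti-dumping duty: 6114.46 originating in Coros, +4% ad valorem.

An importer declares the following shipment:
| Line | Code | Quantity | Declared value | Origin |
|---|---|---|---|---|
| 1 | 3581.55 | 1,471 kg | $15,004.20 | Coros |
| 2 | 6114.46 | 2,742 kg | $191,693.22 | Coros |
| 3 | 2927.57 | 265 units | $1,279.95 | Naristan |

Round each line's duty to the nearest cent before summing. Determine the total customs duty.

Line 1 (3581.55, Coros, 1,471 kg, $15,004.20):
Base rate for 3581.55 is 1% + $1.15/kg.
Duty = $15,004.20 × 1% + 1,471 × $1.15 = $1,841.69.
Line 2 (6114.46, Coros, 2,742 kg, $191,693.22):
Base rate for 6114.46 is 0.5% + $1.12/kg.
Additional duty on 6114.46 from Coros: +4%. Applied ad valorem rate: 0.5% + 4% = 4.5%.
Duty = $191,693.22 × 4.5% + 2,742 × $1.12 = $11,697.23.
Line 3 (2927.57, Naristan, 265 units, $1,279.95):
Base rate for 2927.57 is 19% + $0.64/unit.
Origin Naristan qualifies under the Pelova–Naristan agreement and 2927.57 is covered: preferential rate 13.5% applies instead.
Duty = $1,279.95 × 13.5% = $172.79.
Total = $1,841.69 + $11,697.23 + $172.79 = $13,711.71.

$13,711.71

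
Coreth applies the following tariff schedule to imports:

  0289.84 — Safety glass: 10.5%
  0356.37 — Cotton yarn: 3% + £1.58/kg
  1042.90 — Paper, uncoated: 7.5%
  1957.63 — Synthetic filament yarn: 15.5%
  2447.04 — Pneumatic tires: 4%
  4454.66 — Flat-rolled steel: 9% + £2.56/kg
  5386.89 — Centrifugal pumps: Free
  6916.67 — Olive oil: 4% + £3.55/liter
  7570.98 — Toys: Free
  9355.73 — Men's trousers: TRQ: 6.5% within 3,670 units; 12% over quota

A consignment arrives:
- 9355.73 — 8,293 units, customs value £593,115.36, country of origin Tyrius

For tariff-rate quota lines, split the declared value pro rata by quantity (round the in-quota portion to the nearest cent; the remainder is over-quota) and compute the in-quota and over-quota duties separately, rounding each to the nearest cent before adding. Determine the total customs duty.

£56,737.54

Line 1 (9355.73, Tyrius, 8,293 units, £593,115.36):
Code 9355.73 is under a tariff-rate quota (threshold 3,670 units). In-quota: 3,670 units at 6.5%; over-quota: 4,623 units at 12%.
Pro-rata value split: in-quota = £593,115.36 × 3,670/8,293 = £262,478.40; over-quota = £593,115.36 − £262,478.40 = £330,636.96.
In-quota duty = £262,478.40 × 6.5% = £17,061.10. Over-quota duty = £330,636.96 × 12% = £39,676.44.
Line duty = £17,061.10 + £39,676.44 = £56,737.54.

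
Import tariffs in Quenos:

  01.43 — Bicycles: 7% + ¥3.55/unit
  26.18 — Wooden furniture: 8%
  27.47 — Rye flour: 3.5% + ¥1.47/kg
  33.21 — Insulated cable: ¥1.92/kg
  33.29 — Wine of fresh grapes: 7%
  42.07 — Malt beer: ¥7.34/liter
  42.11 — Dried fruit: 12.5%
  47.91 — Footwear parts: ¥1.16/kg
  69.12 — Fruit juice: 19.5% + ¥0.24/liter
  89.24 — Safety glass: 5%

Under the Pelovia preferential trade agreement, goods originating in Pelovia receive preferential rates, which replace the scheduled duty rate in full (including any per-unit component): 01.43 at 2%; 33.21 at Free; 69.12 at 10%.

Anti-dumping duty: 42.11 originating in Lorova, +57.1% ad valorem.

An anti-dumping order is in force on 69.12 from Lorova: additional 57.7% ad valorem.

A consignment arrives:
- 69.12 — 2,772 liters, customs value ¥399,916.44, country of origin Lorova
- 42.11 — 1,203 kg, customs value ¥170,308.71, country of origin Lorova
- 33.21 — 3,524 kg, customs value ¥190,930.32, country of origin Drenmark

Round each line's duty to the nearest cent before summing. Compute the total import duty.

Line 1 (69.12, Lorova, 2,772 liters, ¥399,916.44):
Base rate for 69.12 is 19.5% + ¥0.24/liter.
69.12 has an FTA preferential rate, but origin Lorova is not Pelovia; base rate stands.
Additional duty on 69.12 from Lorova: +57.7%. Applied ad valorem rate: 19.5% + 57.7% = 77.2%.
Duty = ¥399,916.44 × 77.2% + 2,772 × ¥0.24 = ¥309,400.77.
Line 2 (42.11, Lorova, 1,203 kg, ¥170,308.71):
Base rate for 42.11 is 12.5%.
Additional duty on 42.11 from Lorova: +57.1%. Applied ad valorem rate: 12.5% + 57.1% = 69.6%.
Duty = ¥170,308.71 × 69.6% = ¥118,534.86.
Line 3 (33.21, Drenmark, 3,524 kg, ¥190,930.32):
Base rate for 33.21 is ¥1.92/kg.
33.21 has an FTA preferential rate, but origin Drenmark is not Pelovia; base rate stands.
Duty = 3,524 × ¥1.92 = ¥6,766.08.
Total = ¥309,400.77 + ¥118,534.86 + ¥6,766.08 = ¥434,701.71.

¥434,701.71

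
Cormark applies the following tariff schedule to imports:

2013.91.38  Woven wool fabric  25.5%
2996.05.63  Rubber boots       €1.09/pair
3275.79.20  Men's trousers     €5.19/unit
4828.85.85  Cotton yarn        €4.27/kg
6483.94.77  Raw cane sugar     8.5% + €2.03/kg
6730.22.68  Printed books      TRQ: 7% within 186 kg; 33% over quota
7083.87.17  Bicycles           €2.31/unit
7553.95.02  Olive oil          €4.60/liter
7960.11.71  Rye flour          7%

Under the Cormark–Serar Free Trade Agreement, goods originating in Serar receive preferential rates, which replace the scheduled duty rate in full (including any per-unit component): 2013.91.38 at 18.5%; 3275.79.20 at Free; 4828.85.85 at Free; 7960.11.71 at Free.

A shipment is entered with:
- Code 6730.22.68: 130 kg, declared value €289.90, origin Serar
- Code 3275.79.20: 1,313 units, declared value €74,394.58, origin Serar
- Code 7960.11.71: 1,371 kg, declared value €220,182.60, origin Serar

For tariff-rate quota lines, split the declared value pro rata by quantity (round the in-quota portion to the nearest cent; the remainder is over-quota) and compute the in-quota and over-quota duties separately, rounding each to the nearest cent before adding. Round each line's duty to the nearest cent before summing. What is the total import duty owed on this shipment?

Line 1 (6730.22.68, Serar, 130 kg, €289.90):
Code 6730.22.68 is under a tariff-rate quota (threshold 186 kg). Quantity 130 kg is within the quota, so the in-quota rate 7% applies to the full value.
Duty = €289.90 × 7% = €20.29.
Line 2 (3275.79.20, Serar, 1,313 units, €74,394.58):
Base rate for 3275.79.20 is €5.19/unit.
Origin Serar qualifies under the Cormark–Serar agreement and 3275.79.20 is covered: preferential rate Free applies instead.
Duty = €74,394.58 × 0% = €0.00.
Line 3 (7960.11.71, Serar, 1,371 kg, €220,182.60):
Base rate for 7960.11.71 is 7%.
Origin Serar qualifies under the Cormark–Serar agreement and 7960.11.71 is covered: preferential rate Free applies instead.
Duty = €220,182.60 × 0% = €0.00.
Total = €20.29 + €0.00 + €0.00 = €20.29.

€20.29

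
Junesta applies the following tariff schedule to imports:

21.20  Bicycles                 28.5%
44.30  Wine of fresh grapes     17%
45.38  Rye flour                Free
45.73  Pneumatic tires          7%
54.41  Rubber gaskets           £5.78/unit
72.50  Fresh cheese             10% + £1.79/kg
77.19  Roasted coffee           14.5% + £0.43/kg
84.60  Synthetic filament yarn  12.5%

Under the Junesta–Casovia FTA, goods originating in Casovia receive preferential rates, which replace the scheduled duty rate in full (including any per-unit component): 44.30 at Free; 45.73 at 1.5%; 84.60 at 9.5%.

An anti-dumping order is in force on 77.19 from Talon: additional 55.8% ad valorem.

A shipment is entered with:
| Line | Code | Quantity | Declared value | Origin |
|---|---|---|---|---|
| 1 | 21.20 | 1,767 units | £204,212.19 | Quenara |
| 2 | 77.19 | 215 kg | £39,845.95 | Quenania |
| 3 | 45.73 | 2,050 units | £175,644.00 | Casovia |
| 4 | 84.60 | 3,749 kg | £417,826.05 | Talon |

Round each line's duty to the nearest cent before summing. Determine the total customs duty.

£118,933.50

Line 1 (21.20, Quenara, 1,767 units, £204,212.19):
Base rate for 21.20 is 28.5%.
Duty = £204,212.19 × 28.5% = £58,200.47.
Line 2 (77.19, Quenania, 215 kg, £39,845.95):
Base rate for 77.19 is 14.5% + £0.43/kg.
The additional-duty order on 77.19 targets Talon, not Quenania; it does not apply.
Duty = £39,845.95 × 14.5% + 215 × £0.43 = £5,870.11.
Line 3 (45.73, Casovia, 2,050 units, £175,644.00):
Base rate for 45.73 is 7%.
Origin Casovia qualifies under the Junesta–Casovia agreement and 45.73 is covered: preferential rate 1.5% applies instead.
Duty = £175,644.00 × 1.5% = £2,634.66.
Line 4 (84.60, Talon, 3,749 kg, £417,826.05):
Base rate for 84.60 is 12.5%.
84.60 has an FTA preferential rate, but origin Talon is not Casovia; base rate stands.
Duty = £417,826.05 × 12.5% = £52,228.26.
Total = £58,200.47 + £5,870.11 + £2,634.66 + £52,228.26 = £118,933.50.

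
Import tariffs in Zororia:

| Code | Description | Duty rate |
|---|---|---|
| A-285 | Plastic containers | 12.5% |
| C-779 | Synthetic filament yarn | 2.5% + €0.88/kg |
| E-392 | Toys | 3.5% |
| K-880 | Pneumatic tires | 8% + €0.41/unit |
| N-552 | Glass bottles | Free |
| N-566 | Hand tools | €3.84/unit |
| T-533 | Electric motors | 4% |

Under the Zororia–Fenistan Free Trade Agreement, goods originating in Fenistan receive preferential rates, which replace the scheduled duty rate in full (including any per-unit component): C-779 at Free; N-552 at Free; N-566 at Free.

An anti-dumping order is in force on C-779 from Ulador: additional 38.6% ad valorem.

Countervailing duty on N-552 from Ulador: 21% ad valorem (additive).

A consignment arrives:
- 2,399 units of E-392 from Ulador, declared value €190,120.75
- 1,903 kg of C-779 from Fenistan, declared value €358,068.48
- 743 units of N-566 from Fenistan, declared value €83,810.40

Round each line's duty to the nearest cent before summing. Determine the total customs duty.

Line 1 (E-392, Ulador, 2,399 units, €190,120.75):
Base rate for E-392 is 3.5%.
Duty = €190,120.75 × 3.5% = €6,654.23.
Line 2 (C-779, Fenistan, 1,903 kg, €358,068.48):
Base rate for C-779 is 2.5% + €0.88/kg.
Origin Fenistan qualifies under the Zororia–Fenistan agreement and C-779 is covered: preferential rate Free applies instead.
The additional-duty order on C-779 targets Ulador, not Fenistan; it does not apply.
Duty = €358,068.48 × 0% = €0.00.
Line 3 (N-566, Fenistan, 743 units, €83,810.40):
Base rate for N-566 is €3.84/unit.
Origin Fenistan qualifies under the Zororia–Fenistan agreement and N-566 is covered: preferential rate Free applies instead.
Duty = €83,810.40 × 0% = €0.00.
Total = €6,654.23 + €0.00 + €0.00 = €6,654.23.

€6,654.23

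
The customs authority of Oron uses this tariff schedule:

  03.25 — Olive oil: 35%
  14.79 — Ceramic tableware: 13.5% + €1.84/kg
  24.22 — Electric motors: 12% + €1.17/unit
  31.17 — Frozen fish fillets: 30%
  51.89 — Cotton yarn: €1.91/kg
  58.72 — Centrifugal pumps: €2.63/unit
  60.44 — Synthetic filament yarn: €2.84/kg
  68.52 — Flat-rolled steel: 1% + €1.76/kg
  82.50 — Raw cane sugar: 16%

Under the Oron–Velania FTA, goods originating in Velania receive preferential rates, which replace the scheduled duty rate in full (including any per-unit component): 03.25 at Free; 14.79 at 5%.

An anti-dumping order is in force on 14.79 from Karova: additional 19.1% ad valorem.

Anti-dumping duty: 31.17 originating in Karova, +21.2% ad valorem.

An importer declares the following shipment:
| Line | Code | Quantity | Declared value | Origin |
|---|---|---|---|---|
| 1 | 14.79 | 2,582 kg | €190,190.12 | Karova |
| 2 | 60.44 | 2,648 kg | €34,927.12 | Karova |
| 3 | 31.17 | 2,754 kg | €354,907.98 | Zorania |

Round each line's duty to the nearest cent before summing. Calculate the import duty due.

Line 1 (14.79, Karova, 2,582 kg, €190,190.12):
Base rate for 14.79 is 13.5% + €1.84/kg.
14.79 has an FTA preferential rate, but origin Karova is not Velania; base rate stands.
Additional duty on 14.79 from Karova: +19.1%. Applied ad valorem rate: 13.5% + 19.1% = 32.6%.
Duty = €190,190.12 × 32.6% + 2,582 × €1.84 = €66,752.86.
Line 2 (60.44, Karova, 2,648 kg, €34,927.12):
Base rate for 60.44 is €2.84/kg.
Duty = 2,648 × €2.84 = €7,520.32.
Line 3 (31.17, Zorania, 2,754 kg, €354,907.98):
Base rate for 31.17 is 30%.
The additional-duty order on 31.17 targets Karova, not Zorania; it does not apply.
Duty = €354,907.98 × 30% = €106,472.39.
Total = €66,752.86 + €7,520.32 + €106,472.39 = €180,745.57.

€180,745.57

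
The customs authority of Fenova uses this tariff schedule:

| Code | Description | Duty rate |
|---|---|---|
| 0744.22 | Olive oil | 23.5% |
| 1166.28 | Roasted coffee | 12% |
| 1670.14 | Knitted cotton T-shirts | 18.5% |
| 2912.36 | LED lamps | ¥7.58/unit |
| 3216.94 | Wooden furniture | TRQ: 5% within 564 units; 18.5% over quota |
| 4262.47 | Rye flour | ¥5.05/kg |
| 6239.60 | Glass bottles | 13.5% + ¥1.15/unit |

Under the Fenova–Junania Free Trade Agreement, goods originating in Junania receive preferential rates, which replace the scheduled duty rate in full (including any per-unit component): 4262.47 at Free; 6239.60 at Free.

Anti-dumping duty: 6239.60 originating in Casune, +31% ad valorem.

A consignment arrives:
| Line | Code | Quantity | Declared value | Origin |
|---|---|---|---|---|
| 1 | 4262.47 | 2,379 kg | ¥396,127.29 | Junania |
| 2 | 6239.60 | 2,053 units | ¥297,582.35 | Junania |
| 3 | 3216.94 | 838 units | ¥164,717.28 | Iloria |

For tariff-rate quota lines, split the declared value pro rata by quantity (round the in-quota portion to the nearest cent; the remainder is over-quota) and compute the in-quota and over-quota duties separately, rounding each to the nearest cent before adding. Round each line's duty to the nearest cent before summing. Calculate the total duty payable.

Line 1 (4262.47, Junania, 2,379 kg, ¥396,127.29):
Base rate for 4262.47 is ¥5.05/kg.
Origin Junania qualifies under the Fenova–Junania agreement and 4262.47 is covered: preferential rate Free applies instead.
Duty = ¥396,127.29 × 0% = ¥0.00.
Line 2 (6239.60, Junania, 2,053 units, ¥297,582.35):
Base rate for 6239.60 is 13.5% + ¥1.15/unit.
Origin Junania qualifies under the Fenova–Junania agreement and 6239.60 is covered: preferential rate Free applies instead.
The additional-duty order on 6239.60 targets Casune, not Junania; it does not apply.
Duty = ¥297,582.35 × 0% = ¥0.00.
Line 3 (3216.94, Iloria, 838 units, ¥164,717.28):
Code 3216.94 is under a tariff-rate quota (threshold 564 units). In-quota: 564 units at 5%; over-quota: 274 units at 18.5%.
Pro-rata value split: in-quota = ¥164,717.28 × 564/838 = ¥110,859.84; over-quota = ¥164,717.28 − ¥110,859.84 = ¥53,857.44.
In-quota duty = ¥110,859.84 × 5% = ¥5,542.99. Over-quota duty = ¥53,857.44 × 18.5% = ¥9,963.63.
Line duty = ¥5,542.99 + ¥9,963.63 = ¥15,506.62.
Total = ¥0.00 + ¥0.00 + ¥15,506.62 = ¥15,506.62.

¥15,506.62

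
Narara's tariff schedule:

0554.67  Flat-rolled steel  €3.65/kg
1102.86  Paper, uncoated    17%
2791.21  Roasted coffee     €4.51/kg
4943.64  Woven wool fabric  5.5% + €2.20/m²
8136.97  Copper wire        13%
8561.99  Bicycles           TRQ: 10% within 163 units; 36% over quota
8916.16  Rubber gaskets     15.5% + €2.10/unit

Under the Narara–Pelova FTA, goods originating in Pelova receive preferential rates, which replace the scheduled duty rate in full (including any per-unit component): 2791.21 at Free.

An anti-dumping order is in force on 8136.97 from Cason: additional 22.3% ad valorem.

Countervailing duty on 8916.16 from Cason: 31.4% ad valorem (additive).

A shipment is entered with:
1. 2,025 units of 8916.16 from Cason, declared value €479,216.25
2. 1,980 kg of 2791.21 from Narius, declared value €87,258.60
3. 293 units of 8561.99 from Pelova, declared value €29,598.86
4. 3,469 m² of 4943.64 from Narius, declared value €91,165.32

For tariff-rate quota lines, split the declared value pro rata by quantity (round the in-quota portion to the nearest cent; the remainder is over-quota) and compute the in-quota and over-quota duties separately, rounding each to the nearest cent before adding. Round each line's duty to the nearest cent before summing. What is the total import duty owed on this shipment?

€256,954.98

Line 1 (8916.16, Cason, 2,025 units, €479,216.25):
Base rate for 8916.16 is 15.5% + €2.10/unit.
Additional duty on 8916.16 from Cason: +31.4%. Applied ad valorem rate: 15.5% + 31.4% = 46.9%.
Duty = €479,216.25 × 46.9% + 2,025 × €2.10 = €229,004.92.
Line 2 (2791.21, Narius, 1,980 kg, €87,258.60):
Base rate for 2791.21 is €4.51/kg.
2791.21 has an FTA preferential rate, but origin Narius is not Pelova; base rate stands.
Duty = 1,980 × €4.51 = €8,929.80.
Line 3 (8561.99, Pelova, 293 units, €29,598.86):
Code 8561.99 is under a tariff-rate quota (threshold 163 units). In-quota: 163 units at 10%; over-quota: 130 units at 36%.
Pro-rata value split: in-quota = €29,598.86 × 163/293 = €16,466.26; over-quota = €29,598.86 − €16,466.26 = €13,132.60.
In-quota duty = €16,466.26 × 10% = €1,646.63. Over-quota duty = €13,132.60 × 36% = €4,727.74.
Line duty = €1,646.63 + €4,727.74 = €6,374.37.
Line 4 (4943.64, Narius, 3,469 m², €91,165.32):
Base rate for 4943.64 is 5.5% + €2.20/m².
Duty = €91,165.32 × 5.5% + 3,469 × €2.20 = €12,645.89.
Total = €229,004.92 + €8,929.80 + €6,374.37 + €12,645.89 = €256,954.98.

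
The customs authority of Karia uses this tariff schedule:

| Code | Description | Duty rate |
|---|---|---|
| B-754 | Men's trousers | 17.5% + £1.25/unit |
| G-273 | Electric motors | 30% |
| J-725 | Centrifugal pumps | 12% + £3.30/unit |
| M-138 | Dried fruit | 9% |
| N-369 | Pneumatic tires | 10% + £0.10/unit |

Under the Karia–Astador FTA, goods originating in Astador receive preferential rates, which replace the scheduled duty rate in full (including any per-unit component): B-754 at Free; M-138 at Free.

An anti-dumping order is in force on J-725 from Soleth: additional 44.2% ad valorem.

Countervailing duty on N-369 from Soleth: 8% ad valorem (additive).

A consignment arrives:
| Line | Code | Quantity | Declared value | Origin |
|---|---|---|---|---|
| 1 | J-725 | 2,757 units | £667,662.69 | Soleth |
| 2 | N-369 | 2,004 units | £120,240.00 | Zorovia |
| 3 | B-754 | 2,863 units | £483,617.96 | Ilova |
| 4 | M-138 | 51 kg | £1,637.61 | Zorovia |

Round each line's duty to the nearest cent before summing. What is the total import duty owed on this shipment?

Line 1 (J-725, Soleth, 2,757 units, £667,662.69):
Base rate for J-725 is 12% + £3.30/unit.
Additional duty on J-725 from Soleth: +44.2%. Applied ad valorem rate: 12% + 44.2% = 56.2%.
Duty = £667,662.69 × 56.2% + 2,757 × £3.30 = £384,324.53.
Line 2 (N-369, Zorovia, 2,004 units, £120,240.00):
Base rate for N-369 is 10% + £0.10/unit.
The additional-duty order on N-369 targets Soleth, not Zorovia; it does not apply.
Duty = £120,240.00 × 10% + 2,004 × £0.10 = £12,224.40.
Line 3 (B-754, Ilova, 2,863 units, £483,617.96):
Base rate for B-754 is 17.5% + £1.25/unit.
B-754 has an FTA preferential rate, but origin Ilova is not Astador; base rate stands.
Duty = £483,617.96 × 17.5% + 2,863 × £1.25 = £88,211.89.
Line 4 (M-138, Zorovia, 51 kg, £1,637.61):
Base rate for M-138 is 9%.
M-138 has an FTA preferential rate, but origin Zorovia is not Astador; base rate stands.
Duty = £1,637.61 × 9% = £147.38.
Total = £384,324.53 + £12,224.40 + £88,211.89 + £147.38 = £484,908.20.

£484,908.20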